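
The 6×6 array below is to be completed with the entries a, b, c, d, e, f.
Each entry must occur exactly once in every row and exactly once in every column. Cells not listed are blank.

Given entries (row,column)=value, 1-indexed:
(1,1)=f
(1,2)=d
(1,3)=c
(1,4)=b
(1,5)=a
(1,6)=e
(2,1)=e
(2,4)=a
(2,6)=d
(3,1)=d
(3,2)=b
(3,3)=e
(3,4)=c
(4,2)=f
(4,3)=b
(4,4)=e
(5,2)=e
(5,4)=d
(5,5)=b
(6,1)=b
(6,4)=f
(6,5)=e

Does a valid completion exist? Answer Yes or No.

Row 2, column 2: row 2 has {a, d, e} and column 2 has {b, d, e, f}, so it must be c.
Row 2, column 3: row 2 has {a, c, d, e} and column 3 has {b, c, e}, so it must be f.
Now row 2, column 5: row 2 together with column 5 already contain {a, b, c, d, e, f} — every symbol — so nothing can go there. The grid has no valid completion.

No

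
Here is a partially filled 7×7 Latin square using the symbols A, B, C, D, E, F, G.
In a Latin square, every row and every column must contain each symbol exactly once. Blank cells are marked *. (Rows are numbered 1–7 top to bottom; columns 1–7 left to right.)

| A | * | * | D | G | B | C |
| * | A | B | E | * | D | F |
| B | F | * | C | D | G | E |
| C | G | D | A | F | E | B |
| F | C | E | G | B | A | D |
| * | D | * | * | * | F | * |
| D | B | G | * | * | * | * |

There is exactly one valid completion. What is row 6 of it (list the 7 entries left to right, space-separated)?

Row 6, column 4: row 6 has {D, F} and column 4 has {A, C, D, E, G}, leaving only B.
Row 1, column 2: row 1 has {A, B, C, D, G} and column 2 has {A, B, C, D, F, G}, leaving only E.
Row 1, column 3: row 1 has {A, B, C, D, E, G} and column 3 has {B, D, E, G}, leaving only F.
Row 2, column 1: row 2 has {A, B, D, E, F} and column 1 has {A, B, C, D, F}, leaving only G.
Row 6, column 1: row 6 has {B, D, F} and column 1 has {A, B, C, D, F, G}, leaving only E.
Row 2, column 5: row 2 has {A, B, D, E, F, G} and column 5 has {B, D, F, G}, leaving only C.
Row 6, column 5: row 6 has {B, D, E, F} and column 5 has {B, C, D, F, G}, leaving only A.
Row 6, column 3: row 6 has {A, B, D, E, F} and column 3 has {B, D, E, F, G}, leaving only C.
Row 6, column 7: row 6 has {A, B, C, D, E, F} and column 7 has {B, C, D, E, F}, leaving only G.
So row 6 reads: E D C B A F G.

E D C B A F G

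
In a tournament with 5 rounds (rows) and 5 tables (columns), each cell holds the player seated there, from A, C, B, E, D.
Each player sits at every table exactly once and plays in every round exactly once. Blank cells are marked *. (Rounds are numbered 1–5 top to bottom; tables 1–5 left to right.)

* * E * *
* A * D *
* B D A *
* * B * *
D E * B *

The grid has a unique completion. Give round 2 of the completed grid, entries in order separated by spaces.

Round 2, table 3: round 2 has {A, D} and table 3 has {B, E, D}, leaving only C.
Round 1, table 4: round 1 has {E} and table 4 has {A, B, D}, leaving only C.
Round 1, table 2: round 1 has {C, E} and table 2 has {A, B, E}, leaving only D.
Round 4, table 2: round 4 has {B} and table 2 has {A, B, E, D}, leaving only C.
Round 4, table 4: round 4 has {C, B} and table 4 has {A, C, B, D}, leaving only E.
Round 4, table 1: round 4 has {C, B, E} and table 1 has {D}, leaving only A.
Round 1, table 1: round 1 has {C, E, D} and table 1 has {A, D}, leaving only B.
Round 2, table 1: round 2 has {A, C, D} and table 1 has {A, B, D}, leaving only E.
Round 2, table 5: round 2 has {A, C, E, D} and table 5 has {}, leaving only B.
So round 2 reads: E A C D B.

E A C D B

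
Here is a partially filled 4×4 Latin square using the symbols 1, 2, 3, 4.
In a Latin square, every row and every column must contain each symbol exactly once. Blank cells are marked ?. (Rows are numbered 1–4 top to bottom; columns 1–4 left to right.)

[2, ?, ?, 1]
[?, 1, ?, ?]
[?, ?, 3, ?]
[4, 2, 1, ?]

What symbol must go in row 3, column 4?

Row 1, column 3: row 1 has {1, 2} and column 3 has {1, 3}, leaving only 4.
Row 1, column 2: row 1 has {1, 2, 4} and column 2 has {1, 2}, leaving only 3.
Row 2, column 1: row 2 has {1} and column 1 has {2, 4}, leaving only 3.
Row 2, column 3: row 2 has {1, 3} and column 3 has {1, 3, 4}, leaving only 2.
Row 2, column 4: row 2 has {1, 2, 3} and column 4 has {1}, leaving only 4.
Row 3 already has {3} and column 4 already has {1, 4}, so row 3, column 4 must be 2.

2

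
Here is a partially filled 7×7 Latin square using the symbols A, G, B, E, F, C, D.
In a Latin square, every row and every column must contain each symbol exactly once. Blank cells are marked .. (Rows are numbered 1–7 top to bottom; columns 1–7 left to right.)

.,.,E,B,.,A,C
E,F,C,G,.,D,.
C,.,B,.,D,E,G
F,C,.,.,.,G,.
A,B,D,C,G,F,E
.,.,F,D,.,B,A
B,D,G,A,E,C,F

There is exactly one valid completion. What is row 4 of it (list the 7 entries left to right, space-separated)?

Row 4, column 3: row 4 has {G, F, C} and column 3 has {G, B, E, F, C, D}, leaving only A.
Row 4, column 4: row 4 has {A, G, F, C} and column 4 has {A, G, B, C, D}, leaving only E.
Row 4, column 5: row 4 has {A, G, E, F, C} and column 5 has {G, E, D}, leaving only B.
Row 4, column 7: row 4 has {A, G, B, E, F, C} and column 7 has {A, G, E, F, C}, leaving only D.
So row 4 reads: F C A E B G D.

F C A E B G D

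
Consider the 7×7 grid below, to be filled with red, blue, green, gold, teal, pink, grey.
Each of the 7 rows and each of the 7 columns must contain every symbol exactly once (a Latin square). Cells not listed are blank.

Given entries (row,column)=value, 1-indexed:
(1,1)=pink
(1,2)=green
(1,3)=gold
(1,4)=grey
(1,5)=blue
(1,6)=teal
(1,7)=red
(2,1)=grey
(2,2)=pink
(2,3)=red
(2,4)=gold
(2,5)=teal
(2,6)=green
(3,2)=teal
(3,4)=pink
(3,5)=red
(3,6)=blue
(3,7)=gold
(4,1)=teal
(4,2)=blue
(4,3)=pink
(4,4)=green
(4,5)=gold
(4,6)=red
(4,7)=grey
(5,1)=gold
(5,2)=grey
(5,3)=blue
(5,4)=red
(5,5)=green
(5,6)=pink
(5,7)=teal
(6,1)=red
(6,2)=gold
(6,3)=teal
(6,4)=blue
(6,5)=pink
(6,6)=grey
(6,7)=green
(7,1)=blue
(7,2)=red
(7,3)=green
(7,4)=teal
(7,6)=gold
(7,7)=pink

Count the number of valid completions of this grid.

Row 2, column 7: eliminating its row and column leaves {blue}.
Row 3, column 1: eliminating its row and column leaves {green}.
Row 3, column 3: eliminating its row and column leaves {grey}.
Row 7, column 5: eliminating its row and column leaves {grey}.
Only one assignment across all blanks avoids any row or column repeat, giving 1 completion.

1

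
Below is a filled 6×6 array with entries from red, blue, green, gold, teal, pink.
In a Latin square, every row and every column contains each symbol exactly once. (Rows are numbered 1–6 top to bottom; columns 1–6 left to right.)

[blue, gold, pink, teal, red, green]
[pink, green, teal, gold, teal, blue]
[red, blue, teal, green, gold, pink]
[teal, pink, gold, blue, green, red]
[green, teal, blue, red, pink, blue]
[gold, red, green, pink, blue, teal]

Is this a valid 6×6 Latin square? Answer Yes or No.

Row 2 contains teal twice (at columns 3 and 5); row 5 is also not a permutation.

No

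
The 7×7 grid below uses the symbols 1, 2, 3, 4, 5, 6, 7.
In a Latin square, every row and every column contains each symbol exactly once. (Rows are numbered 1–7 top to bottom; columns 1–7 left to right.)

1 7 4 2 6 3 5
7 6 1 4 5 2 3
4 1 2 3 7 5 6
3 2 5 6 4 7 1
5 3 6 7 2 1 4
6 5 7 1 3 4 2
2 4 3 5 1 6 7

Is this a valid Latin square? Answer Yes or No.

Each row is a permutation of the 7 symbols, and so is each column.

Yes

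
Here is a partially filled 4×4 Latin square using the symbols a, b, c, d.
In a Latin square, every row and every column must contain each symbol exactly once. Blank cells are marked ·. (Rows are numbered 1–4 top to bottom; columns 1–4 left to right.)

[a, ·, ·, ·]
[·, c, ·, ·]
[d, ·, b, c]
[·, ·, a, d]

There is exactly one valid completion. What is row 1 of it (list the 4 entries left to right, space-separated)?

a d c b

Row 1, column 4: row 1 has {a} and column 4 has {c, d}, leaving only b.
Row 1, column 2: row 1 has {a, b} and column 2 has {c}, leaving only d.
Row 1, column 3: row 1 has {a, b, d} and column 3 has {a, b}, leaving only c.
So row 1 reads: a d c b.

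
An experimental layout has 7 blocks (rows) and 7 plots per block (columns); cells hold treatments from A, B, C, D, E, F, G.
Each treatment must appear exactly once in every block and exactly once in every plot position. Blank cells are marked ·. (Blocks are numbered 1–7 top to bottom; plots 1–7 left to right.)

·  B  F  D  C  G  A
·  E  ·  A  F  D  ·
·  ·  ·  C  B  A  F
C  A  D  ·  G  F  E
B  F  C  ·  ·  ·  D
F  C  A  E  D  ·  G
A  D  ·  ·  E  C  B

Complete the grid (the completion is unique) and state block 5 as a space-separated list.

Block 5, plot 4: block 5 has {B, C, D, F} and plot 4 has {A, C, D, E}, leaving only G.
Block 5, plot 5: block 5 has {B, C, D, F, G} and plot 5 has {B, C, D, E, F, G}, leaving only A.
Block 5, plot 6: block 5 has {A, B, C, D, F, G} and plot 6 has {A, C, D, F, G}, leaving only E.
So block 5 reads: B F C G A E D.

B F C G A E D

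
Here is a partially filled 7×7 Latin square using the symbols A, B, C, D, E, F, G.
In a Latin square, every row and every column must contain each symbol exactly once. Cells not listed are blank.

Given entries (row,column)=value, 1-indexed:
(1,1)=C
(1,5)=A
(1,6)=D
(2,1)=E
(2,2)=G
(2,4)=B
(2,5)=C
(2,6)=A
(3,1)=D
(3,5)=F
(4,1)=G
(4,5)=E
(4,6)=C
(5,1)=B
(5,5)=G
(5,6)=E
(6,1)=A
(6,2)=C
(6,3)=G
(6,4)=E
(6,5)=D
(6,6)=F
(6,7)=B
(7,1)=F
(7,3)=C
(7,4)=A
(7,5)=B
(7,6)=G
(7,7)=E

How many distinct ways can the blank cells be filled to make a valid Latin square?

7

Row 1, column 2: eliminating its row and column leaves {B, E, F}.
Row 1, column 3: eliminating its row and column leaves {B, E, F}.
Row 1, column 4: eliminating its row and column leaves {F, G}.
Row 1, column 7: eliminating its row and column leaves {F, G}.
Row 2, column 3: eliminating its row and column leaves {D, F}.
Row 2, column 7: eliminating its row and column leaves {D, F}.
Row 3, column 2: eliminating its row and column leaves {A, B, E}.
Row 3, column 3: eliminating its row and column leaves {A, B, E}.
Row 3, column 4: eliminating its row and column leaves {C, G}.
Row 3, column 6: eliminating its row and column leaves {B}.
Row 3, column 7: eliminating its row and column leaves {A, C, G}.
Row 4, column 2: eliminating its row and column leaves {A, B, D, F}.
Row 4, column 3: eliminating its row and column leaves {A, B, D, F}.
Row 4, column 4: eliminating its row and column leaves {D, F}.
Row 4, column 7: eliminating its row and column leaves {A, D, F}.
Row 5, column 2: eliminating its row and column leaves {A, D, F}.
Row 5, column 3: eliminating its row and column leaves {A, D, F}.
Row 5, column 4: eliminating its row and column leaves {C, D, F}.
Row 5, column 7: eliminating its row and column leaves {A, C, D, F}.
Row 7, column 2: eliminating its row and column leaves {D}.
Enumerating the assignments across these blanks that avoid any row or column repeat gives 7 completions.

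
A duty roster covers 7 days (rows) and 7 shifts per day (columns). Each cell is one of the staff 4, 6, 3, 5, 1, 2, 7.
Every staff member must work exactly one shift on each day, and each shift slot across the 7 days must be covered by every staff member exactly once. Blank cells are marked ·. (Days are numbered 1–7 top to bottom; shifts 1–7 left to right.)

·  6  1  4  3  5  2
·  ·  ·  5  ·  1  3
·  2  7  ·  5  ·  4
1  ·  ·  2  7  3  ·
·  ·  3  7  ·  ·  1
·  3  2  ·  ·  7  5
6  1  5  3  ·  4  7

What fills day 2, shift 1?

2

Day 1, shift 1: day 1 has {4, 6, 3, 5, 1, 2} and shift 1 has {6, 1}, leaving only 7.
Day 3, shift 1: day 3 has {4, 5, 2, 7} and shift 1 has {6, 1, 7}, leaving only 3.
Day 3, shift 6: day 3 has {4, 3, 5, 2, 7} and shift 6 has {4, 3, 5, 1, 7}, leaving only 6.
Day 3, shift 4: day 3 has {4, 6, 3, 5, 2, 7} and shift 4 has {4, 3, 5, 2, 7}, leaving only 1.
Day 4, shift 7: day 4 has {3, 1, 2, 7} and shift 7 has {4, 3, 5, 1, 2, 7}, leaving only 6.
Day 4, shift 3: day 4 has {6, 3, 1, 2, 7} and shift 3 has {3, 5, 1, 2, 7}, leaving only 4.
Day 2, shift 3: day 2 has {3, 5, 1} and shift 3 has {4, 3, 5, 1, 2, 7}, leaving only 6.
Day 4, shift 2: day 4 has {4, 6, 3, 1, 2, 7} and shift 2 has {6, 3, 1, 2}, leaving only 5.
Day 5, shift 2: day 5 has {3, 1, 7} and shift 2 has {6, 3, 5, 1, 2}, leaving only 4.
Day 2, shift 2: day 2 has {6, 3, 5, 1} and shift 2 has {4, 6, 3, 5, 1, 2}, leaving only 7.
Day 5, shift 6: day 5 has {4, 3, 1, 7} and shift 6 has {4, 6, 3, 5, 1, 7}, leaving only 2.
Day 5, shift 1: day 5 has {4, 3, 1, 2, 7} and shift 1 has {6, 3, 1, 7}, leaving only 5.
Day 5, shift 5: day 5 has {4, 3, 5, 1, 2, 7} and shift 5 has {3, 5, 7}, leaving only 6.
Day 6, shift 1: day 6 has {3, 5, 2, 7} and shift 1 has {6, 3, 5, 1, 7}, leaving only 4.
Day 2 already has {6, 3, 5, 1, 7} and shift 1 already has {4, 6, 3, 5, 1, 7}, so day 2, shift 1 must be 2.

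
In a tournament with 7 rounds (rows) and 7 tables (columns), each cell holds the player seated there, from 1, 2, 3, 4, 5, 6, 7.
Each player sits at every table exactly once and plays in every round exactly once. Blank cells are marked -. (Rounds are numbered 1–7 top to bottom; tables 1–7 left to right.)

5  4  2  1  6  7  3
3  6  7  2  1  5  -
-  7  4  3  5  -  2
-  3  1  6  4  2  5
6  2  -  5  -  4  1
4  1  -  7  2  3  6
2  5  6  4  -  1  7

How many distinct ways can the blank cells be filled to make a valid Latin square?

1

Round 2, table 7: eliminating its round and table leaves {4}.
Round 3, table 1: eliminating its round and table leaves {1}.
Round 3, table 6: eliminating its round and table leaves {6}.
Round 4, table 1: eliminating its round and table leaves {7}.
Round 5, table 3: eliminating its round and table leaves {3}.
Round 5, table 5: eliminating its round and table leaves {3, 7}.
Round 6, table 3: eliminating its round and table leaves {5}.
Round 7, table 5: eliminating its round and table leaves {3}.
Only one assignment across all blanks avoids any round or table repeat, giving 1 completion.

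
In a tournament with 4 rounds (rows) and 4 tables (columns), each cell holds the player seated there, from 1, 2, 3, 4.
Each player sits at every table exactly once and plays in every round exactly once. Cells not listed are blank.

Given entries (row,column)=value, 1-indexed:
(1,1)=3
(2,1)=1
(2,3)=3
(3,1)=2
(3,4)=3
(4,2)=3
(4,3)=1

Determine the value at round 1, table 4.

Round 3, table 3: round 3 has {2, 3} and table 3 has {1, 3}, leaving only 4.
Round 1, table 3: round 1 has {3} and table 3 has {1, 3, 4}, leaving only 2.
Round 3, table 2: round 3 has {2, 3, 4} and table 2 has {3}, leaving only 1.
Round 1, table 2: round 1 has {2, 3} and table 2 has {1, 3}, leaving only 4.
Round 1 already has {2, 3, 4} and table 4 already has {3}, so round 1, table 4 must be 1.

1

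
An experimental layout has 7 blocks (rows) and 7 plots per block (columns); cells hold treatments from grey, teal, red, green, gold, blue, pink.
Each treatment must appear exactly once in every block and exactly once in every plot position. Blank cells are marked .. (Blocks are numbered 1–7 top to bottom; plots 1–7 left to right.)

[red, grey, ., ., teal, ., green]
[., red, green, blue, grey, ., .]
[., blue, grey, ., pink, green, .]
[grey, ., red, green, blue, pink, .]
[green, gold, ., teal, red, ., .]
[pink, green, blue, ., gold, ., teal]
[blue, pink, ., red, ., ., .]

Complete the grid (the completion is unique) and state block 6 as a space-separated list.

pink green blue grey gold red teal

Block 6, plot 4: block 6 has {teal, green, gold, blue, pink} and plot 4 has {teal, red, green, blue}, leaving only grey.
Block 6, plot 6: block 6 has {grey, teal, green, gold, blue, pink} and plot 6 has {green, pink}, leaving only red.
So block 6 reads: pink green blue grey gold red teal.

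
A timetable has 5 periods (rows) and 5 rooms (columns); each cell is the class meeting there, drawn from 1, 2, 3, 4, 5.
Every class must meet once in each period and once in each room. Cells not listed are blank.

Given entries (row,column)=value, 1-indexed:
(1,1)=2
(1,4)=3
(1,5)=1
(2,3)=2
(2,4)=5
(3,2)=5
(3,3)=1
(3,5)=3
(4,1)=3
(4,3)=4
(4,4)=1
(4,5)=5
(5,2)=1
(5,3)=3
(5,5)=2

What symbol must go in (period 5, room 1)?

Period 1, room 2: period 1 has {1, 2, 3} and room 2 has {1, 5}, leaving only 4.
Period 1, room 3: period 1 has {1, 2, 3, 4} and room 3 has {1, 2, 3, 4}, leaving only 5.
Period 2, room 2: period 2 has {2, 5} and room 2 has {1, 4, 5}, leaving only 3.
Period 2, room 5: period 2 has {2, 3, 5} and room 5 has {1, 2, 3, 5}, leaving only 4.
Period 2, room 1: period 2 has {2, 3, 4, 5} and room 1 has {2, 3}, leaving only 1.
Period 3, room 1: period 3 has {1, 3, 5} and room 1 has {1, 2, 3}, leaving only 4.
Period 5 already has {1, 2, 3} and room 1 already has {1, 2, 3, 4}, so period 5, room 1 must be 5.

5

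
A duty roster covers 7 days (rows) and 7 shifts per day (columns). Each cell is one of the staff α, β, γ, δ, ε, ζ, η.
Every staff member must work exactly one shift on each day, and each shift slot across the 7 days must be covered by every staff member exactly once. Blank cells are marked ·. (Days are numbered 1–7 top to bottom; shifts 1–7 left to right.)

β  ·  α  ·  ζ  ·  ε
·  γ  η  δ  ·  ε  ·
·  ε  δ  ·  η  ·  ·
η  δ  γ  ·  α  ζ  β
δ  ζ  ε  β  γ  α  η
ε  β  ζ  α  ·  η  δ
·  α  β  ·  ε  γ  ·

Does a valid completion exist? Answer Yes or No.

No

Day 6, shift 5: day 6 together with shift 5 already contain {α, β, γ, δ, ε, ζ, η} — every symbol — so nothing can go there. The grid has no valid completion.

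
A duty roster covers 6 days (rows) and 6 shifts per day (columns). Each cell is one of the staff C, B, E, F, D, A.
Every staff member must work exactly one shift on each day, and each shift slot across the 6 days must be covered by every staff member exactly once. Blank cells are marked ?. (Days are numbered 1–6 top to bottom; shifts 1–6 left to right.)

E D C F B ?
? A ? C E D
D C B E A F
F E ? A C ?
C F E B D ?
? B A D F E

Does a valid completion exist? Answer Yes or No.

Day 6, shift 1: day 6 together with shift 1 already contain {C, B, E, F, D, A} — every symbol — so nothing can go there. The grid has no valid completion.

No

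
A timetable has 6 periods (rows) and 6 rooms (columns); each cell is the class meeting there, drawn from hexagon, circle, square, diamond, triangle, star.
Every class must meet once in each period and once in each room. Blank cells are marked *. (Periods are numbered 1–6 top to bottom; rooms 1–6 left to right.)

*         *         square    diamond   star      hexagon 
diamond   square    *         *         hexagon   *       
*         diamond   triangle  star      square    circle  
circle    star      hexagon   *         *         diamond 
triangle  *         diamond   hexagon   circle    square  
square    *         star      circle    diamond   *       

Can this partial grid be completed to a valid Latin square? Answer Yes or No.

No

Period 1, room 1: period 1 together with room 1 already contain {hexagon, circle, square, diamond, triangle, star} — every symbol — so nothing can go there. The grid has no valid completion.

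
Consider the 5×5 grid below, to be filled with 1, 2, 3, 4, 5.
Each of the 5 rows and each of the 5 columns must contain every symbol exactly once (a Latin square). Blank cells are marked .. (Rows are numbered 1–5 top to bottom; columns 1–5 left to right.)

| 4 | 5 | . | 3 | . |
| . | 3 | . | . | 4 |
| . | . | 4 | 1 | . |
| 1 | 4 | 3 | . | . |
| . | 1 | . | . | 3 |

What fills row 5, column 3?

Row 3, column 2: row 3 has {1, 4} and column 2 has {1, 3, 4, 5}, leaving only 2.
Row 3, column 5: row 3 has {1, 2, 4} and column 5 has {3, 4}, leaving only 5.
Row 3, column 1: row 3 has {1, 2, 4, 5} and column 1 has {1, 4}, leaving only 3.
Row 4, column 5: row 4 has {1, 3, 4} and column 5 has {3, 4, 5}, leaving only 2.
Row 1, column 5: row 1 has {3, 4, 5} and column 5 has {2, 3, 4, 5}, leaving only 1.
Row 1, column 3: row 1 has {1, 3, 4, 5} and column 3 has {3, 4}, leaving only 2.
Row 5 already has {1, 3} and column 3 already has {2, 3, 4}, so row 5, column 3 must be 5.

5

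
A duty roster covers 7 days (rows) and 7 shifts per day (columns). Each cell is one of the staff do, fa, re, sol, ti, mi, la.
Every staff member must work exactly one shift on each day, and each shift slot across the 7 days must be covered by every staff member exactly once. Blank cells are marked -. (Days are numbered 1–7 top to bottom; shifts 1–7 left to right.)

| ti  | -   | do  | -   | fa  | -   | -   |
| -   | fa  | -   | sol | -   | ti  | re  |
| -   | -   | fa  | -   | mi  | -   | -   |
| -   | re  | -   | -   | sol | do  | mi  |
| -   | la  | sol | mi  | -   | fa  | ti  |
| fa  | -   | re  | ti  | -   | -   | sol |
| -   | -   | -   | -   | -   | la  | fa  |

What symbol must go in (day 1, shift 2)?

mi

Day 1, shift 7: day 1 has {do, fa, ti} and shift 7 has {fa, re, sol, ti, mi}, leaving only la.
Day 1, shift 4: day 1 has {do, fa, ti, la} and shift 4 has {sol, ti, mi}, leaving only re.
Day 3, shift 7: day 3 has {fa, mi} and shift 7 has {fa, re, sol, ti, mi, la}, leaving only do.
Day 3, shift 4: day 3 has {do, fa, mi} and shift 4 has {re, sol, ti, mi}, leaving only la.
Day 4, shift 1: day 4 has {do, re, sol, mi} and shift 1 has {fa, ti}, leaving only la.
Day 4, shift 3: day 4 has {do, re, sol, mi, la} and shift 3 has {do, fa, re, sol}, leaving only ti.
Day 4, shift 4: day 4 has {do, re, sol, ti, mi, la} and shift 4 has {re, sol, ti, mi, la}, leaving only fa.
Day 6, shift 6: day 6 has {fa, re, sol, ti} and shift 6 has {do, fa, ti, la}, leaving only mi.
Day 1, shift 6: day 1 has {do, fa, re, ti, la} and shift 6 has {do, fa, ti, mi, la}, leaving only sol.
Day 1 already has {do, fa, re, sol, ti, la} and shift 2 already has {fa, re, la}, so day 1, shift 2 must be mi.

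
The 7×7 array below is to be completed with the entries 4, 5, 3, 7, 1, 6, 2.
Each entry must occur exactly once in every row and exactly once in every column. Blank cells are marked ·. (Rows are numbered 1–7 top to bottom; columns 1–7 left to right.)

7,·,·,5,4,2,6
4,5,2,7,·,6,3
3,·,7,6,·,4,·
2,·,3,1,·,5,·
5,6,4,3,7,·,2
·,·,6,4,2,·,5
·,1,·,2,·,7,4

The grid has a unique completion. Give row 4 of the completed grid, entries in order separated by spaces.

Row 4, column 5: row 4 has {5, 3, 1, 2} and column 5 has {4, 7, 2}, leaving only 6.
Row 4, column 7: row 4 has {5, 3, 1, 6, 2} and column 7 has {4, 5, 3, 6, 2}, leaving only 7.
Row 4, column 2: row 4 has {5, 3, 7, 1, 6, 2} and column 2 has {5, 1, 6}, leaving only 4.
So row 4 reads: 2 4 3 1 6 5 7.

2 4 3 1 6 5 7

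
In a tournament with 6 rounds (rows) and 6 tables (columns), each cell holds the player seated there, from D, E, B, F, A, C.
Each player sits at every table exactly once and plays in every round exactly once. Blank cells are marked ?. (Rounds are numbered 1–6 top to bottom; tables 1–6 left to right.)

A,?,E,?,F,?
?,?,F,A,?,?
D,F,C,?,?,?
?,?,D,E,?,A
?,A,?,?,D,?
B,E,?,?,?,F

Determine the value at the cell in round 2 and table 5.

Round 3, table 4: round 3 has {D, F, C} and table 4 has {E, A}, leaving only B.
Round 3, table 6: round 3 has {D, B, F, C} and table 6 has {F, A}, leaving only E.
Round 3, table 5: round 3 has {D, E, B, F, C} and table 5 has {D, F}, leaving only A.
Round 5, table 3: round 5 has {D, A} and table 3 has {D, E, F, C}, leaving only B.
Round 5, table 6: round 5 has {D, B, A} and table 6 has {E, F, A}, leaving only C.
Round 5, table 4: round 5 has {D, B, A, C} and table 4 has {E, B, A}, leaving only F.
Round 5, table 1: round 5 has {D, B, F, A, C} and table 1 has {D, B, A}, leaving only E.
Round 2, table 1: round 2 has {F, A} and table 1 has {D, E, B, A}, leaving only C.
Round 4, table 1: round 4 has {D, E, A} and table 1 has {D, E, B, A, C}, leaving only F.
Round 6, table 3: round 6 has {E, B, F} and table 3 has {D, E, B, F, C}, leaving only A.
Round 6, table 5: round 6 has {E, B, F, A} and table 5 has {D, F, A}, leaving only C.
Round 4, table 5: round 4 has {D, E, F, A} and table 5 has {D, F, A, C}, leaving only B.
Round 2 already has {F, A, C} and table 5 already has {D, B, F, A, C}, so round 2, table 5 must be E.

E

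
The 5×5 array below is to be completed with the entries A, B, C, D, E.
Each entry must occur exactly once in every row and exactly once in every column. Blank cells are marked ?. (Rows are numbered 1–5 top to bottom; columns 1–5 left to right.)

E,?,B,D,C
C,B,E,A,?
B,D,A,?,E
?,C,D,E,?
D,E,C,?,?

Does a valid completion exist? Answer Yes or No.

Yes

No row or column among the givens repeats a symbol, and propagating forced cells runs into no contradiction.
One valid completion exists (for instance, E A B D C / C B E A D / B D A C E / A C D E B / D E C B A).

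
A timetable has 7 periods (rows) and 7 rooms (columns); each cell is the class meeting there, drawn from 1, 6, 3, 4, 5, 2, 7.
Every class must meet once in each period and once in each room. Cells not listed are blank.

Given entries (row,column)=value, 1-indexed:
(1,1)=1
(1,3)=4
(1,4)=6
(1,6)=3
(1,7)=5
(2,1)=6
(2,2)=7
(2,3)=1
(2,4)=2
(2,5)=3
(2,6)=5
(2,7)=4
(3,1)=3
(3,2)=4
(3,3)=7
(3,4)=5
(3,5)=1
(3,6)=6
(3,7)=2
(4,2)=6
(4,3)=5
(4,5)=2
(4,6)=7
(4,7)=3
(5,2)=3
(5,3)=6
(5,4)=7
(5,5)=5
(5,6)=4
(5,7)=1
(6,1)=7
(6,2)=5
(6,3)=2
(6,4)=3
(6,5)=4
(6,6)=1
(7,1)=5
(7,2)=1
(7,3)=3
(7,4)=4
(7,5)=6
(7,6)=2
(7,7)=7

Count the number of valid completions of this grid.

Period 1, room 2: eliminating its period and room leaves {2}.
Period 1, room 5: eliminating its period and room leaves {7}.
Period 4, room 1: eliminating its period and room leaves {4}.
Period 4, room 4: eliminating its period and room leaves {1}.
Period 5, room 1: eliminating its period and room leaves {2}.
Period 6, room 7: eliminating its period and room leaves {6}.
Only one assignment across all blanks avoids any period or room repeat, giving 1 completion.

1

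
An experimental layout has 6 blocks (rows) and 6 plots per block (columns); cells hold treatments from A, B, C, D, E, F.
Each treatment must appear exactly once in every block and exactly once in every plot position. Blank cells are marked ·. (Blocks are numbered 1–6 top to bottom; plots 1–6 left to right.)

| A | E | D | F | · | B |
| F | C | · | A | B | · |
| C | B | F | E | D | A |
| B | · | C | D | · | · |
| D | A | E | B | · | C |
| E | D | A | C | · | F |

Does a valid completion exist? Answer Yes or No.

Block 2, plot 3: block 2 together with plot 3 already contain {A, B, C, D, E, F} — every symbol — so nothing can go there. The grid has no valid completion.

No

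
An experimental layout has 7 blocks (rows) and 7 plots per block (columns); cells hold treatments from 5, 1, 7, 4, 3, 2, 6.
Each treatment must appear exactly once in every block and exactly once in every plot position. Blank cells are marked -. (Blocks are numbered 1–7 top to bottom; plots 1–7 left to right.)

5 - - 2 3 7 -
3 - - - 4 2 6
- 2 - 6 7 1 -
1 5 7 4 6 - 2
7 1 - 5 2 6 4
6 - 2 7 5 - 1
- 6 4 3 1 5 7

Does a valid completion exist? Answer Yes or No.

Block 1, plot 7: block 1 together with plot 7 already contain {5, 1, 7, 4, 3, 2, 6} — every symbol — so nothing can go there. The grid has no valid completion.

No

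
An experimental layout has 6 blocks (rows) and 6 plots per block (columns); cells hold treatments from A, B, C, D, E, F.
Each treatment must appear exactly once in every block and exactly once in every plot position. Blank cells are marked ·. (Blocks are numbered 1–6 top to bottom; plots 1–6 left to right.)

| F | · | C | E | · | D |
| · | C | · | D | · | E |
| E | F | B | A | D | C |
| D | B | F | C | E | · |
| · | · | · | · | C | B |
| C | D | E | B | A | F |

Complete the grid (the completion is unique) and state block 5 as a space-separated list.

Block 5, plot 1: block 5 has {B, C} and plot 1 has {C, D, E, F}, leaving only A.
Block 5, plot 2: block 5 has {A, B, C} and plot 2 has {B, C, D, F}, leaving only E.
Block 5, plot 3: block 5 has {A, B, C, E} and plot 3 has {B, C, E, F}, leaving only D.
Block 5, plot 4: block 5 has {A, B, C, D, E} and plot 4 has {A, B, C, D, E}, leaving only F.
So block 5 reads: A E D F C B.

A E D F C B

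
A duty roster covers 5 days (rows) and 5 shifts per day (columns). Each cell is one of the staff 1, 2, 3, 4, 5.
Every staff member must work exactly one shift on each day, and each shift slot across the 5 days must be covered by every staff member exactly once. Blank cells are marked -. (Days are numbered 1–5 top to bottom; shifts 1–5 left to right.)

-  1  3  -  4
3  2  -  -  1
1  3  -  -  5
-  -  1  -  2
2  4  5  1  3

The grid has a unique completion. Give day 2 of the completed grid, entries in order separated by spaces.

3 2 4 5 1

Day 2, shift 3: day 2 has {1, 2, 3} and shift 3 has {1, 3, 5}, leaving only 4.
Day 2, shift 4: day 2 has {1, 2, 3, 4} and shift 4 has {1}, leaving only 5.
So day 2 reads: 3 2 4 5 1.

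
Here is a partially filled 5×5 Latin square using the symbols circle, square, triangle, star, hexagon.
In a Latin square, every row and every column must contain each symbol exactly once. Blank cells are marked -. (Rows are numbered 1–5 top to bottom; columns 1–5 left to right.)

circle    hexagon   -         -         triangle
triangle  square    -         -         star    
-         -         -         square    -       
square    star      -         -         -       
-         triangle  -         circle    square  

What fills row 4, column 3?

Row 1, column 4: row 1 has {circle, triangle, hexagon} and column 4 has {circle, square}, leaving only star.
Row 1, column 3: row 1 has {circle, triangle, star, hexagon} and column 3 has {}, leaving only square.
Row 2, column 4: row 2 has {square, triangle, star} and column 4 has {circle, square, star}, leaving only hexagon.
Row 2, column 3: row 2 has {square, triangle, star, hexagon} and column 3 has {square}, leaving only circle.
Row 3, column 2: row 3 has {square} and column 2 has {square, triangle, star, hexagon}, leaving only circle.
Row 3, column 5: row 3 has {circle, square} and column 5 has {square, triangle, star}, leaving only hexagon.
Row 3, column 1: row 3 has {circle, square, hexagon} and column 1 has {circle, square, triangle}, leaving only star.
Row 3, column 3: row 3 has {circle, square, star, hexagon} and column 3 has {circle, square}, leaving only triangle.
Row 4 already has {square, star} and column 3 already has {circle, square, triangle}, so row 4, column 3 must be hexagon.

hexagon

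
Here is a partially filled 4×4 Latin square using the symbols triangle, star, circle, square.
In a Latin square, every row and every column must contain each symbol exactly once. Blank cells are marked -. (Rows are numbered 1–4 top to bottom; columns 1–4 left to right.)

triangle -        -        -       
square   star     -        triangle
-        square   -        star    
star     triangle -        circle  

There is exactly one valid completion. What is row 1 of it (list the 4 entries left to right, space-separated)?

triangle circle star square

Row 1, column 2: row 1 has {triangle} and column 2 has {triangle, star, square}, leaving only circle.
Row 1, column 4: row 1 has {triangle, circle} and column 4 has {triangle, star, circle}, leaving only square.
Row 1, column 3: row 1 has {triangle, circle, square} and column 3 has {}, leaving only star.
So row 1 reads: triangle circle star square.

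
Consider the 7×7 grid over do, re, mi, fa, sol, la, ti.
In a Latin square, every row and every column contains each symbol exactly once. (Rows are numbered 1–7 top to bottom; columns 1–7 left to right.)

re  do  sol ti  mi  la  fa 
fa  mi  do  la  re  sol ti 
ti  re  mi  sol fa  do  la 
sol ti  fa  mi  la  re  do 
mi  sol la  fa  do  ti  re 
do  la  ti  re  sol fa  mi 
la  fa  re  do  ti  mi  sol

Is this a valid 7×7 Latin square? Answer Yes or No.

Each row is a permutation of the 7 symbols, and so is each column.

Yes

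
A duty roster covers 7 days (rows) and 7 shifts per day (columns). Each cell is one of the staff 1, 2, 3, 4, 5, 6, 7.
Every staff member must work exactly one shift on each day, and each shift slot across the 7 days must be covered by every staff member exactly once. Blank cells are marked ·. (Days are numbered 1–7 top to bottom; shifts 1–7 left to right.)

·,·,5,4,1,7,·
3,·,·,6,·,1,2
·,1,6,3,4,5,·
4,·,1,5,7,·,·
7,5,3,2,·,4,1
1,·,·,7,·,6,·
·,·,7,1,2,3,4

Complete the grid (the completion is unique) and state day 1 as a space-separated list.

Day 2, shift 3: day 2 has {1, 2, 3, 6} and shift 3 has {1, 3, 5, 6, 7}, leaving only 4.
Day 2, shift 2: day 2 has {1, 2, 3, 4, 6} and shift 2 has {1, 5}, leaving only 7.
Day 2, shift 5: day 2 has {1, 2, 3, 4, 6, 7} and shift 5 has {1, 2, 4, 7}, leaving only 5.
Day 3, shift 1: day 3 has {1, 3, 4, 5, 6} and shift 1 has {1, 3, 4, 7}, leaving only 2.
Day 1, shift 1: day 1 has {1, 4, 5, 7} and shift 1 has {1, 2, 3, 4, 7}, leaving only 6.
Day 1, shift 7: day 1 has {1, 4, 5, 6, 7} and shift 7 has {1, 2, 4}, leaving only 3.
Day 1, shift 2: day 1 has {1, 3, 4, 5, 6, 7} and shift 2 has {1, 5, 7}, leaving only 2.
So day 1 reads: 6 2 5 4 1 7 3.

6 2 5 4 1 7 3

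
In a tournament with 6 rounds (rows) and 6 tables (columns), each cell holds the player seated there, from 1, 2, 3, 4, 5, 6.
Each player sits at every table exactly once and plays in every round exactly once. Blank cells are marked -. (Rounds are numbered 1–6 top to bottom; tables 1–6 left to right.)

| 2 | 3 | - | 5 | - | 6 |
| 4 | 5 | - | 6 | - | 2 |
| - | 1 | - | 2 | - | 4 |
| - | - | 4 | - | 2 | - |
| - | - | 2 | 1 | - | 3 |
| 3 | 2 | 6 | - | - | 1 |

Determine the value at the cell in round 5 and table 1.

Round 1, table 3: round 1 has {2, 3, 5, 6} and table 3 has {2, 4, 6}, leaving only 1.
Round 1, table 5: round 1 has {1, 2, 3, 5, 6} and table 5 has {2}, leaving only 4.
Round 2, table 3: round 2 has {2, 4, 5, 6} and table 3 has {1, 2, 4, 6}, leaving only 3.
Round 2, table 5: round 2 has {2, 3, 4, 5, 6} and table 5 has {2, 4}, leaving only 1.
Round 3, table 3: round 3 has {1, 2, 4} and table 3 has {1, 2, 3, 4, 6}, leaving only 5.
Round 3, table 1: round 3 has {1, 2, 4, 5} and table 1 has {2, 3, 4}, leaving only 6.
Round 5 already has {1, 2, 3} and table 1 already has {2, 3, 4, 6}, so round 5, table 1 must be 5.

5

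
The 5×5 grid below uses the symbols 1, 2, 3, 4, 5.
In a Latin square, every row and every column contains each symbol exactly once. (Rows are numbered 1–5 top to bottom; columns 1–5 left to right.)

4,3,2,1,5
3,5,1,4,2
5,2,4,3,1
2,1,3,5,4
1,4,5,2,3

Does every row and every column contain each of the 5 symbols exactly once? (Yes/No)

Each row is a permutation of the 5 symbols, and so is each column.

Yes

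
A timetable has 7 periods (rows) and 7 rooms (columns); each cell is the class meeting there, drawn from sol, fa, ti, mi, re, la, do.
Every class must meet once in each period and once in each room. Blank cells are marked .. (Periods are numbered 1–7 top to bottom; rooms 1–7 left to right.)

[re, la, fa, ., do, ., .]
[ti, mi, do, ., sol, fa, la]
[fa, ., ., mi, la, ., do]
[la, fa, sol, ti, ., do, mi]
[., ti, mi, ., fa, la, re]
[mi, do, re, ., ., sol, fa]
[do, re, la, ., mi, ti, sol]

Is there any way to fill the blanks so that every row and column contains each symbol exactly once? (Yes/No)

Yes

No period or room among the givens repeats a symbol, and propagating forced cells runs into no contradiction.
One valid completion exists (for instance, re la fa sol do mi ti / ti mi do re sol fa la / fa sol ti mi la re do / la fa sol ti re do mi / sol ti mi do fa la re / mi do re la ti sol fa / do re la fa mi ti sol).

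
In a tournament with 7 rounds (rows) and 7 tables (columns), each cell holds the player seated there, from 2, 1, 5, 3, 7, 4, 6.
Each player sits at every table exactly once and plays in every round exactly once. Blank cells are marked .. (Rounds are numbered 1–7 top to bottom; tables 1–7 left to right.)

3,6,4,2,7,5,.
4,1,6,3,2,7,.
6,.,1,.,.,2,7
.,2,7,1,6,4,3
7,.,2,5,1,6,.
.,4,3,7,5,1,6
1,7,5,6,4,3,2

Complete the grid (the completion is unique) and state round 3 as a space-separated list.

Round 3, table 4: round 3 has {2, 1, 7, 6} and table 4 has {2, 1, 5, 3, 7, 6}, leaving only 4.
Round 3, table 5: round 3 has {2, 1, 7, 4, 6} and table 5 has {2, 1, 5, 7, 4, 6}, leaving only 3.
Round 3, table 2: round 3 has {2, 1, 3, 7, 4, 6} and table 2 has {2, 1, 7, 4, 6}, leaving only 5.
So round 3 reads: 6 5 1 4 3 2 7.

6 5 1 4 3 2 7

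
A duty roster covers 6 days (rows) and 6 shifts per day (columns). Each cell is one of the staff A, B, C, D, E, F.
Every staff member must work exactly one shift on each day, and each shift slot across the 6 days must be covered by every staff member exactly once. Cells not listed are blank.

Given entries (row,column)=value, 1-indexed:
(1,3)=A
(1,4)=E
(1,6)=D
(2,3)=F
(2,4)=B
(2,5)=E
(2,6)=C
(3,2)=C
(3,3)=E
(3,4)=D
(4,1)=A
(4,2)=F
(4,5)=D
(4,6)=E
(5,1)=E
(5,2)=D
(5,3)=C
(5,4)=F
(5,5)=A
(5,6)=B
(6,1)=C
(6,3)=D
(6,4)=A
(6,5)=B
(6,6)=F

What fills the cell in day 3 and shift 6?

Day 3 already has {C, D, E} and shift 6 already has {B, C, D, E, F}, so day 3, shift 6 must be A.

A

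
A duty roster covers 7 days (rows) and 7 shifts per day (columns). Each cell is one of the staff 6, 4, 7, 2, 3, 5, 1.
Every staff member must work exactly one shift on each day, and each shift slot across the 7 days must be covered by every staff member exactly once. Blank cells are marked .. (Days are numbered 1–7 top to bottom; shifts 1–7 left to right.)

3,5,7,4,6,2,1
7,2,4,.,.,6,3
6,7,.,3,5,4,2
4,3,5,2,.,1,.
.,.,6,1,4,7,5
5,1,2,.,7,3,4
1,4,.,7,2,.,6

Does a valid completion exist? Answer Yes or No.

No

Day 4, shift 5: day 4 together with shift 5 already contain {6, 4, 7, 2, 3, 5, 1} — every symbol — so nothing can go there. The grid has no valid completion.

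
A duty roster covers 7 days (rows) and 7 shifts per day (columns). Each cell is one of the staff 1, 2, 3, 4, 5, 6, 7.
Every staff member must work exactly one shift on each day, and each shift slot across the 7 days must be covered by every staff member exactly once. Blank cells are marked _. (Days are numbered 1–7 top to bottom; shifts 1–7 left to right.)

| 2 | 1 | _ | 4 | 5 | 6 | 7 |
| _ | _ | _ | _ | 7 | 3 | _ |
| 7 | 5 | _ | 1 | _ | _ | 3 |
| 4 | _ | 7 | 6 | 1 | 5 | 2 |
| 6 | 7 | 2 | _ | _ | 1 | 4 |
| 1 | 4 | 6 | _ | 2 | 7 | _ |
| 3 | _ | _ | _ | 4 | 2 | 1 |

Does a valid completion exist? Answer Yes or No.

Day 1, shift 3: day 1 has {1, 2, 4, 5, 6, 7} and shift 3 has {2, 6, 7}, so it must be 3.
Day 2, shift 1: day 2 has {3, 7} and shift 1 has {1, 2, 3, 4, 6, 7}, so it must be 5.
Day 2, shift 4: day 2 has {3, 5, 7} and shift 4 has {1, 4, 6}, so it must be 2.
Day 2, shift 2: day 2 has {2, 3, 5, 7} and shift 2 has {1, 4, 5, 7}, so it must be 6.
Now day 2, shift 7: day 2 together with shift 7 already contain {1, 2, 3, 4, 5, 6, 7} — every symbol — so nothing can go there. The grid has no valid completion.

No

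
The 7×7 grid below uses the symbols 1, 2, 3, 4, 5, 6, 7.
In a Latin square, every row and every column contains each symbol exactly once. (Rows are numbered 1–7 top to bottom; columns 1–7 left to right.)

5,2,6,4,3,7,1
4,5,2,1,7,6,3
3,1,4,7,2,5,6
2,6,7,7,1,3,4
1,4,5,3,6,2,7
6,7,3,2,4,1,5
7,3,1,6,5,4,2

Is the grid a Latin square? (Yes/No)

Row 4 contains 7 twice (at columns 3 and 4), so it is not a permutation.

No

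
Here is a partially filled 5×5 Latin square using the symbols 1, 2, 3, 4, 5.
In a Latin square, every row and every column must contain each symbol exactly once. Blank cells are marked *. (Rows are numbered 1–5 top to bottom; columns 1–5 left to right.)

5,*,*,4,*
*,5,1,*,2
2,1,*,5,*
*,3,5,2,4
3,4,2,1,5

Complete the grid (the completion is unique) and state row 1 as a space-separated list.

Row 1, column 2: row 1 has {4, 5} and column 2 has {1, 3, 4, 5}, leaving only 2.
Row 1, column 3: row 1 has {2, 4, 5} and column 3 has {1, 2, 5}, leaving only 3.
Row 1, column 5: row 1 has {2, 3, 4, 5} and column 5 has {2, 4, 5}, leaving only 1.
So row 1 reads: 5 2 3 4 1.

5 2 3 4 1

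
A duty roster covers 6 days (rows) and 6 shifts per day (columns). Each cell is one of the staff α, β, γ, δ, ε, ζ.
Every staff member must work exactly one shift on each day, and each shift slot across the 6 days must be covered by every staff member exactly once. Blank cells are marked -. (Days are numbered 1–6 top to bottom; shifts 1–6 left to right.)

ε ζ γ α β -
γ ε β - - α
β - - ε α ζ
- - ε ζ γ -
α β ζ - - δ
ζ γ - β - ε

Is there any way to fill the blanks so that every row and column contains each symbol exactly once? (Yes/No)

Day 1, shift 6: day 1 together with shift 6 already contain {α, β, γ, δ, ε, ζ} — every symbol — so nothing can go there. The grid has no valid completion.

No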